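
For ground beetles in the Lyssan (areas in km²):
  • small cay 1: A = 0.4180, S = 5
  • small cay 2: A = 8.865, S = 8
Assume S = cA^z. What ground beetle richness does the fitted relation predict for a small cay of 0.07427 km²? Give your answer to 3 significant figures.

3.83

z = ln(8/5) / ln(8.865/0.418) = 0.4700 / 3.0544 = 0.1539
c = 5 / 0.418^0.1539 = 5 / 0.8744 = 5.718
S₃ = 5.718 × 0.07427^0.1539 = 5.718 × 0.6703 ≈ 3.833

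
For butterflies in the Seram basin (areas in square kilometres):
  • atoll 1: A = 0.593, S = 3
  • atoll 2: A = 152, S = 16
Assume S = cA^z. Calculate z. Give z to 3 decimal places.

0.302

Taking logs: ln S = ln c + z ln A, so z = (ln S₂ − ln S₁)/(ln A₂ − ln A₁).
z = ln(16/3) / ln(152/0.593) = ln(5.333) / ln(256.3) = 1.6740 / 5.5464 = 0.3018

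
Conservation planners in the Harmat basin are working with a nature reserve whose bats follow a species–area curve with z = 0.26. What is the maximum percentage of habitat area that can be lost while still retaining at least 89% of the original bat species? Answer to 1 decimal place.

36.1%

Need (A_new/A_old)^0.26 = 0.89, so A_new/A_old = 0.89^(1/0.26) = 0.89^3.846
ln(A_new/A_old) = ln 0.89 / 0.26 = -0.1165 / 0.26 = -0.4482
A_new/A_old = e^-0.4482 ≈ 0.6388
Fraction that can be lost = 1 − 0.6388 = 0.3612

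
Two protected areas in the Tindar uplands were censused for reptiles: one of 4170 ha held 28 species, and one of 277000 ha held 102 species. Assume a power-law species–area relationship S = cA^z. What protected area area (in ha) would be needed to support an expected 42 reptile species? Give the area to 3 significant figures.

15500 ha

z = ln(102/28) / ln(277000/4170) = 1.2928 / 4.1961 = 0.3081
c = 28 / 4170^0.3081 = 28 / 13.04 = 2.147
A = (42/2.147)^(1/0.3081) ⇒ ln A = ln(19.56)/0.3081 = 9.6517
A = e^9.6517 ≈ 15549 ha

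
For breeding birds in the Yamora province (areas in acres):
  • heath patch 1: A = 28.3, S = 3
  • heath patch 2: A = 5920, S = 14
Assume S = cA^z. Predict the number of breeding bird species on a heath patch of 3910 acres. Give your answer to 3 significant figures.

z = ln(14/3) / ln(5920/28.3) = 1.5404 / 5.3432 = 0.2883
c = 3 / 28.3^0.2883 = 3 / 2.621 = 1.144
S₃ = 1.144 × 3910^0.2883 = 1.144 × 10.85 ≈ 12.42

12.4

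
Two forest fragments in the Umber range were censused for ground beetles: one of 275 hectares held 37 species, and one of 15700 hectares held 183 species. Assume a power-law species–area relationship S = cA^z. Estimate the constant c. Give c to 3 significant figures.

4.02

z = ln(S₂/S₁) / ln(A₂/A₁) = ln(183/37) / ln(15700/275) = 1.5986 / 4.0446 = 0.3952
c = S₁ / A₁^z = 37 / 275^0.3952 = 37 / 9.207 = 4.019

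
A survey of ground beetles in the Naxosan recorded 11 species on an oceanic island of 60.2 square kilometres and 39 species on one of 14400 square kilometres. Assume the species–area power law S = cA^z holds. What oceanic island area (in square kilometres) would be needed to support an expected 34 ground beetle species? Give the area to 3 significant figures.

7950 square kilometres

z = ln(39/11) / ln(14400/60.2) = 1.2657 / 5.4773 = 0.2311
c = 11 / 60.2^0.2311 = 11 / 2.578 = 4.267
A = (34/4.267)^(1/0.2311) ⇒ ln A = ln(7.967)/0.2311 = 8.9812
A = e^8.9812 ≈ 7952 square kilometres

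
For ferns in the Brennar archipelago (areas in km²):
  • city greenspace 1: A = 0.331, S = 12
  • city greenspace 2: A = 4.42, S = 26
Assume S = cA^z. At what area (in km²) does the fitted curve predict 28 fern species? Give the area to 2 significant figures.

5.7 km²

z = ln(26/12) / ln(4.42/0.331) = 0.7732 / 2.5918 = 0.2983
c = 12 / 0.331^0.2983 = 12 / 0.719 = 16.69
A = (28/16.69)^(1/0.2983) ⇒ ln A = ln(1.678)/0.2983 = 1.7346
A = e^1.7346 ≈ 5.666 km²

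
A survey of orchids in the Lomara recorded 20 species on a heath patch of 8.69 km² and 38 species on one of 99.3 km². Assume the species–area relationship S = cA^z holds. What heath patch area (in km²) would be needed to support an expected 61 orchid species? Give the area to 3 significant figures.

598 km²

z = ln(38/20) / ln(99.3/8.69) = 0.6419 / 2.4360 = 0.2635
c = 20 / 8.69^0.2635 = 20 / 1.768 = 11.31
A = (61/11.31)^(1/0.2635) ⇒ ln A = ln(5.392)/0.2635 = 6.3944
A = e^6.3944 ≈ 598.5 km²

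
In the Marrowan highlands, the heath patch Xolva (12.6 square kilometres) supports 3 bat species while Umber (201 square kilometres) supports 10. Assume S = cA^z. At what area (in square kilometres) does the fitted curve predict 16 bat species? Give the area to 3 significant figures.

593 square kilometres

z = ln(10/3) / ln(201/12.6) = 1.2040 / 2.7696 = 0.4347
c = 3 / 12.6^0.4347 = 3 / 3.008 = 0.9972
A = (16/0.9972)^(1/0.4347) ⇒ ln A = ln(16.04)/0.4347 = 6.3845
A = e^6.3845 ≈ 592.6 square kilometres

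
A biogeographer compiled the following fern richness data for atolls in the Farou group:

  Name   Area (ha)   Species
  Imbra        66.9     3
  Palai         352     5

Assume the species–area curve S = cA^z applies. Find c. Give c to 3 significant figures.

z = ln(S₂/S₁) / ln(A₂/A₁) = ln(5/3) / ln(352/66.9) = 0.5108 / 1.6604 = 0.3076
c = S₁ / A₁^z = 3 / 66.9^0.3076 = 3 / 3.644 = 0.8233

0.823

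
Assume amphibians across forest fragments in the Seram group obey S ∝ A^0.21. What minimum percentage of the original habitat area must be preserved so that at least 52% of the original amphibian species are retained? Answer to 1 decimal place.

4.4%

Need (A_new/A_old)^0.21 = 0.52, so A_new/A_old = 0.52^(1/0.21) = 0.52^4.762
ln(A_new/A_old) = ln 0.52 / 0.21 = -0.6539 / 0.21 = -3.1139
A_new/A_old = e^-3.1139 ≈ 0.04443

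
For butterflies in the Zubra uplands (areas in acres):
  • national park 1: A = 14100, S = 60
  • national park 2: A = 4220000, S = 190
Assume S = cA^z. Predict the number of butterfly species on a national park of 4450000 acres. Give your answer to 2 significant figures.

z = ln(190/60) / ln(4220000/14100) = 1.1527 / 5.7014 = 0.2022
c = 60 / 14100^0.2022 = 60 / 6.9 = 8.695
S₃ = 8.695 × 4450000^0.2022 = 8.695 × 22.09 ≈ 192

190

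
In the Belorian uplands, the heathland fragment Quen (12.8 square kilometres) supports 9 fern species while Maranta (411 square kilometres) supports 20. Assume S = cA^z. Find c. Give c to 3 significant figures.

5.00

z = ln(S₂/S₁) / ln(A₂/A₁) = ln(20/9) / ln(411/12.8) = 0.7985 / 3.4691 = 0.2302
c = S₁ / A₁^z = 9 / 12.8^0.2302 = 9 / 1.798 = 5.005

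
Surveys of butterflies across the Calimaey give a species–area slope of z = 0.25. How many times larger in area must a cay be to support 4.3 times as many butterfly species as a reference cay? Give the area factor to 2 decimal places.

(A₂/A₁)^0.25 = 4.3, so A₂/A₁ = 4.3^(1/0.25) = 4.3^4
ln(A₂/A₁) = ln 4.3 / 0.25 = 1.4586 / 0.25 = 5.8345
A₂/A₁ = e^5.8345 ≈ 341.9

341.88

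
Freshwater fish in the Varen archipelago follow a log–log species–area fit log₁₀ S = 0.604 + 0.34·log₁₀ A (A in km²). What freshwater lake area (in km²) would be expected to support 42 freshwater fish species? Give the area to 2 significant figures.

990 km²

42 = 4.018 × A^0.34  ⇒  A^0.34 = 42/4.018 = 10.45
ln A = ln(10.45) / 0.34 = 2.3469 / 0.34 = 6.9027
A = e^6.9027 ≈ 994.9 km²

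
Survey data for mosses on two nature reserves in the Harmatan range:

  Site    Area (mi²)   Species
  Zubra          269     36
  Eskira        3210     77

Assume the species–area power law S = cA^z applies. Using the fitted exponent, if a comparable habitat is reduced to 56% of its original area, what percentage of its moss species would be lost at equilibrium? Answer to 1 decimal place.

z = ln(77/36) / ln(3210/269) = 0.7603 / 2.4793 = 0.3067
S_new/S_old = (A_new/A_old)^z = 0.56^0.3067 = exp(0.3067 × -0.5798) = 0.8371
Fraction lost = 1 − 0.8371 = 0.1629

16.3%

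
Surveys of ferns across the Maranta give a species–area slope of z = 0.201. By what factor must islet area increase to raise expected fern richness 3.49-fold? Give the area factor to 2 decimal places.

501.91

(A₂/A₁)^0.201 = 3.49, so A₂/A₁ = 3.49^(1/0.201) = 3.49^4.975
ln(A₂/A₁) = ln 3.49 / 0.201 = 1.2499 / 0.201 = 6.2184
A₂/A₁ = e^6.2184 ≈ 501.9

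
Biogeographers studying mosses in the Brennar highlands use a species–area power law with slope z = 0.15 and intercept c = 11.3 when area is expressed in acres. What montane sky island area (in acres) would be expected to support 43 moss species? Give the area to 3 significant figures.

7400 acres

43 = 11.3 × A^0.15  ⇒  A^0.15 = 43/11.3 = 3.805
ln A = ln(3.805) / 0.15 = 1.3364 / 0.15 = 8.9093
A = e^8.9093 ≈ 7401 acres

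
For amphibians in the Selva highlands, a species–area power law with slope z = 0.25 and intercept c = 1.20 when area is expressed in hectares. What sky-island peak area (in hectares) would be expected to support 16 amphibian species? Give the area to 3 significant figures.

31600 hectares

16 = 1.2 × A^0.25  ⇒  A^0.25 = 16/1.2 = 13.33
ln A = ln(13.33) / 0.25 = 2.5903 / 0.25 = 10.3611
A = e^10.3611 ≈ 31605 hectares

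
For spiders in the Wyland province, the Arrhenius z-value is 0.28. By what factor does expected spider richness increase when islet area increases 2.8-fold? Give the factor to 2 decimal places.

S₂/S₁ = (A₂/A₁)^z = 2.8^0.28
ln(S₂/S₁) = 0.28 × ln 2.8 = 0.28 × 1.0296 = 0.2883
S₂/S₁ = e^0.2883 ≈ 1.334

1.33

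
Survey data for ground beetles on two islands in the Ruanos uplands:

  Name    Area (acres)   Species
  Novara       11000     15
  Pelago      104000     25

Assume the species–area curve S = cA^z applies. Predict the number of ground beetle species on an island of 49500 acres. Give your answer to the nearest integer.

z = ln(25/15) / ln(104000/11000) = 0.5108 / 2.2465 = 0.2274
c = 15 / 11000^0.2274 = 15 / 8.298 = 1.808
S₃ = 1.808 × 49500^0.2274 = 1.808 × 11.68 ≈ 21.12

21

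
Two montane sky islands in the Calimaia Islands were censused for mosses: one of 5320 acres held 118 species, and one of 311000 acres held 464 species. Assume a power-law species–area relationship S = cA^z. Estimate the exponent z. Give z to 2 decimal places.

0.34

Taking logs: ln S = ln c + z ln A, so z = (ln S₂ − ln S₁)/(ln A₂ − ln A₁).
z = ln(464/118) / ln(311000/5320) = ln(3.932) / ln(58.46) = 1.3692 / 4.0683 = 0.3366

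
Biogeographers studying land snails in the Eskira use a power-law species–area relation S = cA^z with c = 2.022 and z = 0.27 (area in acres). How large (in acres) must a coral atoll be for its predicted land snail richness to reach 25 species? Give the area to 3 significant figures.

11100 acres

25 = 2.022 × A^0.27  ⇒  A^0.27 = 25/2.022 = 12.36
ln A = ln(12.36) / 0.27 = 2.5148 / 0.27 = 9.3140
A = e^9.3140 ≈ 11093 acres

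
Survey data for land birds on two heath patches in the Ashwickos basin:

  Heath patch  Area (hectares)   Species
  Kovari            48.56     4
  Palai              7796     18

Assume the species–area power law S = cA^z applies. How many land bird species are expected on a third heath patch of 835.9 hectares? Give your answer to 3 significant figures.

9.29

z = ln(18/4) / ln(7796/48.56) = 1.5041 / 5.0786 = 0.2962
c = 4 / 48.56^0.2962 = 4 / 3.158 = 1.267
S₃ = 1.267 × 835.9^0.2962 = 1.267 × 7.336 ≈ 9.291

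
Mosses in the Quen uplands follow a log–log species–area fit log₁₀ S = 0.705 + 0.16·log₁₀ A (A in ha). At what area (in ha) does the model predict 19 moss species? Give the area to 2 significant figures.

19 = 5.07 × A^0.16  ⇒  A^0.16 = 19/5.07 = 3.748
ln A = ln(3.748) / 0.16 = 1.3211 / 0.16 = 8.2570
A = e^8.2570 ≈ 3854 ha

3900 ha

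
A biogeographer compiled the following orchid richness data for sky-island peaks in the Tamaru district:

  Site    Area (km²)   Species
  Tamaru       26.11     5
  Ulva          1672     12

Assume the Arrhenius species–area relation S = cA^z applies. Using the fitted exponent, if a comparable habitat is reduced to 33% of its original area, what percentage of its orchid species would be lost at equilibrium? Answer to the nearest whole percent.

21%

z = ln(12/5) / ln(1672/26.11) = 0.8755 / 4.1595 = 0.2105
S_new/S_old = (A_new/A_old)^z = 0.33^0.2105 = exp(0.2105 × -1.1087) = 0.7919
Fraction lost = 1 − 0.7919 = 0.2081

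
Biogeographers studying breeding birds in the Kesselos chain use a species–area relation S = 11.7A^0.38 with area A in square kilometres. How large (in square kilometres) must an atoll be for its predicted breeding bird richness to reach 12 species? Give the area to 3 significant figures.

12 = 11.7 × A^0.38  ⇒  A^0.38 = 12/11.7 = 1.026
ln A = ln(1.026) / 0.38 = 0.0253 / 0.38 = 0.0666
A = e^0.0666 ≈ 1.069 square kilometres

1.07 square kilometres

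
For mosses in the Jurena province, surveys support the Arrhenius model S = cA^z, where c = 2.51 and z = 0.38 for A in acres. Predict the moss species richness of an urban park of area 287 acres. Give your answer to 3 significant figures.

S = 2.51 × 287^0.38
ln S = ln 2.51 + 0.38 × ln 287 = 0.9203 + 0.38 × 5.6595 = 3.0709
S = e^3.0709 ≈ 21.56

21.6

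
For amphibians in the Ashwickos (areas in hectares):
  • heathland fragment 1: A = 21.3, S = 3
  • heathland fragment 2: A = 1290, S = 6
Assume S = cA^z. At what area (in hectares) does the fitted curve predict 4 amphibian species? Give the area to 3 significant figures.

117 hectares

z = ln(6/3) / ln(1290/21.3) = 0.6931 / 4.1037 = 0.1689
c = 3 / 21.3^0.1689 = 3 / 1.676 = 1.79
A = (4/1.79)^(1/0.1689) ⇒ ln A = ln(2.235)/0.1689 = 4.7619
A = e^4.7619 ≈ 117 hectares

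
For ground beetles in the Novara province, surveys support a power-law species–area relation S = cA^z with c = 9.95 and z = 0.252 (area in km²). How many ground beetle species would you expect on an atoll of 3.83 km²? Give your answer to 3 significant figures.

S = 9.95 × 3.83^0.252
ln S = ln 9.95 + 0.252 × ln 3.83 = 2.2976 + 0.252 × 1.3429 = 2.6360
S = e^2.6360 ≈ 13.96

14.0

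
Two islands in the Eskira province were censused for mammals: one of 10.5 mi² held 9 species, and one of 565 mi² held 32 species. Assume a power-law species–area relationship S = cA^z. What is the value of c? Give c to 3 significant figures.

4.26

z = ln(S₂/S₁) / ln(A₂/A₁) = ln(32/9) / ln(565/10.5) = 1.2685 / 3.9855 = 0.3183
c = S₁ / A₁^z = 9 / 10.5^0.3183 = 9 / 2.114 = 4.258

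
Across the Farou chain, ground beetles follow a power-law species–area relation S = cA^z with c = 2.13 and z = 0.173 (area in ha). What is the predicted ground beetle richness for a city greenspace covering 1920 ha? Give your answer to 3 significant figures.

7.88

S = 2.13 × 1920^0.173 = 2.13 × 3.698 ≈ 7.878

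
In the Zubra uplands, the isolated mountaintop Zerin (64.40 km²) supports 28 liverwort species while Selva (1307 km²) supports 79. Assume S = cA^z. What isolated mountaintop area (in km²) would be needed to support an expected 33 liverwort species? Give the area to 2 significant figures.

100 km²

z = ln(79/28) / ln(1307/64.4) = 1.0372 / 3.0104 = 0.3446
c = 28 / 64.4^0.3446 = 28 / 4.2 = 6.666
A = (33/6.666)^(1/0.3446) ⇒ ln A = ln(4.95)/0.3446 = 4.6420
A = e^4.6420 ≈ 103.7 km²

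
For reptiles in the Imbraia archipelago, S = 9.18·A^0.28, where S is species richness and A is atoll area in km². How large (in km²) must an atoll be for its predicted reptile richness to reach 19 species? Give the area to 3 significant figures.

13.4 km²

19 = 9.18 × A^0.28  ⇒  A^0.28 = 19/9.18 = 2.07
ln A = ln(2.07) / 0.28 = 0.7274 / 0.28 = 2.5979
A = e^2.5979 ≈ 13.44 km²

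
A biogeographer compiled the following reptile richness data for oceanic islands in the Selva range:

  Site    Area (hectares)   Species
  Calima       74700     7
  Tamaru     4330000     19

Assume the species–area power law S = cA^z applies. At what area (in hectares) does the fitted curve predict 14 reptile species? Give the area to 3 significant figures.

1250000 hectares

z = ln(19/7) / ln(4330000/74700) = 0.9985 / 4.0598 = 0.2460
c = 7 / 74700^0.2460 = 7 / 15.8 = 0.4431
A = (14/0.4431)^(1/0.2460) ⇒ ln A = ln(31.6)/0.2460 = 14.0394
A = e^14.0394 ≈ 1250995 hectares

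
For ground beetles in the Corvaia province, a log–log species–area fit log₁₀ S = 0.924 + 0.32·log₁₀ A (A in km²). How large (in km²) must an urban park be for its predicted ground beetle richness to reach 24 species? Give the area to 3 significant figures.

24 = 8.395 × A^0.32  ⇒  A^0.32 = 24/8.395 = 2.859
ln A = ln(2.859) / 0.32 = 1.0505 / 0.32 = 3.2827
A = e^3.2827 ≈ 26.65 km²

26.6 km²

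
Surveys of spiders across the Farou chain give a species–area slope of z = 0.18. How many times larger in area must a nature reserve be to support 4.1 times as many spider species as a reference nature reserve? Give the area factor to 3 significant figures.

2540

(A₂/A₁)^0.18 = 4.1, so A₂/A₁ = 4.1^(1/0.18) = 4.1^5.556
ln(A₂/A₁) = ln 4.1 / 0.18 = 1.4110 / 0.18 = 7.8388
A₂/A₁ = e^7.8388 ≈ 2537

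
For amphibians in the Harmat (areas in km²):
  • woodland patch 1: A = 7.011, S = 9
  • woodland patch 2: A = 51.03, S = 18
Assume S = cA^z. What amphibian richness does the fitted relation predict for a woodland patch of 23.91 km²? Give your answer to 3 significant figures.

13.8

z = ln(18/9) / ln(51.03/7.011) = 0.6931 / 1.9849 = 0.3492
c = 9 / 7.011^0.3492 = 9 / 1.974 = 4.559
S₃ = 4.559 × 23.91^0.3492 = 4.559 × 3.03 ≈ 13.81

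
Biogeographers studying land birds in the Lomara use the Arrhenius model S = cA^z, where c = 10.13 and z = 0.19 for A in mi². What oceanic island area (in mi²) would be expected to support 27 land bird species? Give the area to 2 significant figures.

27 = 10.13 × A^0.19  ⇒  A^0.19 = 27/10.13 = 2.665
ln A = ln(2.665) / 0.19 = 0.9803 / 0.19 = 5.1597
A = e^5.1597 ≈ 174.1 mi²

170 mi²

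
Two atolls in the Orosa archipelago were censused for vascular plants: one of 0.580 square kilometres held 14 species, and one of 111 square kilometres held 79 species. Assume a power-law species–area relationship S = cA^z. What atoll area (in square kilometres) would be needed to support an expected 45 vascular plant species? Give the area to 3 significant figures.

z = ln(79/14) / ln(111/0.58) = 1.7304 / 5.2543 = 0.3293
c = 14 / 0.58^0.3293 = 14 / 0.8358 = 16.75
A = (45/16.75)^(1/0.3293) ⇒ ln A = ln(2.686)/0.3293 = 3.0007
A = e^3.0007 ≈ 20.1 square kilometres

20.1 square kilometres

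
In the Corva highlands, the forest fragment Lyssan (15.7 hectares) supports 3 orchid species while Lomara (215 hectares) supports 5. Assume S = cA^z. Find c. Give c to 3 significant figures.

z = ln(S₂/S₁) / ln(A₂/A₁) = ln(5/3) / ln(215/15.7) = 0.5108 / 2.6170 = 0.1952
c = S₁ / A₁^z = 3 / 15.7^0.1952 = 3 / 1.712 = 1.753

1.75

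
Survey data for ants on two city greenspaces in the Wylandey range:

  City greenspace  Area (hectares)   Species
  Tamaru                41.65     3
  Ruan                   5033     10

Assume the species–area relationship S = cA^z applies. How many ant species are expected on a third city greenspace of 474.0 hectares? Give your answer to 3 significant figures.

5.53

z = ln(10/3) / ln(5033/41.65) = 1.2040 / 4.7945 = 0.2511
c = 3 / 41.65^0.2511 = 3 / 2.551 = 1.176
S₃ = 1.176 × 474^0.2511 = 1.176 × 4.698 ≈ 5.525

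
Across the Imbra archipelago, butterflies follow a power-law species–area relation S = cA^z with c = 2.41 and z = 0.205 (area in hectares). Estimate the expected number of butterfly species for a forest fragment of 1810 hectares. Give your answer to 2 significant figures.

S = 2.41 × 1810^0.205
ln S = ln 2.41 + 0.205 × ln 1810 = 0.8796 + 0.205 × 7.5011 = 2.4173
S = e^2.4173 ≈ 11.22

11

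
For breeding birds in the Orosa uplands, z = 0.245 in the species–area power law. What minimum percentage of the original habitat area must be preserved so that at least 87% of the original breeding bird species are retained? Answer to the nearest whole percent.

Need (A_new/A_old)^0.245 = 0.87, so A_new/A_old = 0.87^(1/0.245) = 0.87^4.082
ln(A_new/A_old) = ln 0.87 / 0.245 = -0.1393 / 0.245 = -0.5684
A_new/A_old = e^-0.5684 ≈ 0.5664

57%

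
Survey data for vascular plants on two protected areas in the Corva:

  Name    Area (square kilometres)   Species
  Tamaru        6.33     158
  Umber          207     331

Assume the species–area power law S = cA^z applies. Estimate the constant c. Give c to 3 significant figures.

z = ln(S₂/S₁) / ln(A₂/A₁) = ln(331/158) / ln(207/6.33) = 0.7395 / 3.4874 = 0.2121
c = S₁ / A₁^z = 158 / 6.33^0.2121 = 158 / 1.479 = 106.8

107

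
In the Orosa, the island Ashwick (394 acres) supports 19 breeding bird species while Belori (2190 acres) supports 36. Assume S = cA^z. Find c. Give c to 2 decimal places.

2.05

z = ln(S₂/S₁) / ln(A₂/A₁) = ln(36/19) / ln(2190/394) = 0.6391 / 1.7153 = 0.3726
c = S₁ / A₁^z = 19 / 394^0.3726 = 19 / 9.269 = 2.05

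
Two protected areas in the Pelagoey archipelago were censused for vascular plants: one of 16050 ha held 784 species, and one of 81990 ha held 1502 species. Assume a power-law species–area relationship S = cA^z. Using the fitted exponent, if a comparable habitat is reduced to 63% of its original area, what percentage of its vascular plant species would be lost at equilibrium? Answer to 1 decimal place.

16.8%

z = ln(1502/784) / ln(81990/16050) = 0.6501 / 1.6309 = 0.3986
S_new/S_old = (A_new/A_old)^z = 0.63^0.3986 = exp(0.3986 × -0.4620) = 0.8318
Fraction lost = 1 − 0.8318 = 0.1682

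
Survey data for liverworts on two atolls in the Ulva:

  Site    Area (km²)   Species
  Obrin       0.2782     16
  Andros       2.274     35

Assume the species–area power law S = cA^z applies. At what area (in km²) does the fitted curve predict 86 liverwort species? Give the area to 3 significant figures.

z = ln(35/16) / ln(2.274/0.2782) = 0.7828 / 2.1010 = 0.3726
c = 16 / 0.2782^0.3726 = 16 / 0.6208 = 25.77
A = (86/25.77)^(1/0.3726) ⇒ ln A = ln(3.337)/0.3726 = 3.2345
A = e^3.2345 ≈ 25.39 km²

25.4 km²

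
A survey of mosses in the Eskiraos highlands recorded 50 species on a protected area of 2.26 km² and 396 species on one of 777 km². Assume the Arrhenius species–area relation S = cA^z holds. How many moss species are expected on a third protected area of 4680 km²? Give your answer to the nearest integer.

z = ln(396/50) / ln(777/2.26) = 2.0694 / 5.8401 = 0.3543
c = 50 / 2.26^0.3543 = 50 / 1.335 = 37.45
S₃ = 37.45 × 4680^0.3543 = 37.45 × 19.98 ≈ 748.2

748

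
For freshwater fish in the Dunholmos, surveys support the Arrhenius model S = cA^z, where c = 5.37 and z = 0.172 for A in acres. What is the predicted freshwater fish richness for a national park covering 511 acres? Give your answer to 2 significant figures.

S = 5.37 × 511^0.172
ln S = ln 5.37 + 0.172 × ln 511 = 1.6808 + 0.172 × 6.2364 = 2.7535
S = e^2.7535 ≈ 15.7

16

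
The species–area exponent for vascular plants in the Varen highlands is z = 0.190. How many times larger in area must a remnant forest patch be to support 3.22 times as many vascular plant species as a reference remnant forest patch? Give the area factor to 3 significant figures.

471

(A₂/A₁)^0.19 = 3.22, so A₂/A₁ = 3.22^(1/0.19) = 3.22^5.263
ln(A₂/A₁) = ln 3.22 / 0.19 = 1.1694 / 0.19 = 6.1546
A₂/A₁ = e^6.1546 ≈ 470.9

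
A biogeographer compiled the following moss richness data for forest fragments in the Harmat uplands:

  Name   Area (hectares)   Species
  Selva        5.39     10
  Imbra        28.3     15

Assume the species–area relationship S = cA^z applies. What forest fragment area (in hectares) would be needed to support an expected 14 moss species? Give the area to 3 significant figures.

21.3 hectares

z = ln(15/10) / ln(28.3/5.39) = 0.4055 / 1.6583 = 0.2445
c = 10 / 5.39^0.2445 = 10 / 1.51 = 6.624
A = (14/6.624)^(1/0.2445) ⇒ ln A = ln(2.114)/0.2445 = 3.0607
A = e^3.0607 ≈ 21.34 hectares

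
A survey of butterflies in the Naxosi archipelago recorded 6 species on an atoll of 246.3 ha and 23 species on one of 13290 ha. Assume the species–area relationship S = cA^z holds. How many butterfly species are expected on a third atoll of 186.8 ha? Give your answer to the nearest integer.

z = ln(23/6) / ln(13290/246.3) = 1.3437 / 3.9882 = 0.3369
c = 6 / 246.3^0.3369 = 6 / 6.394 = 0.9384
S₃ = 0.9384 × 186.8^0.3369 = 0.9384 × 5.825 ≈ 5.466

5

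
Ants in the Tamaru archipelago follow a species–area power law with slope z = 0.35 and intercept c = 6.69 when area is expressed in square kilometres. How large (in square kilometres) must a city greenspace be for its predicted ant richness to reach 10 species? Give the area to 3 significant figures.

3.15 square kilometres

10 = 6.69 × A^0.35  ⇒  A^0.35 = 10/6.69 = 1.495
ln A = ln(1.495) / 0.35 = 0.4020 / 0.35 = 1.1485
A = e^1.1485 ≈ 3.153 square kilometres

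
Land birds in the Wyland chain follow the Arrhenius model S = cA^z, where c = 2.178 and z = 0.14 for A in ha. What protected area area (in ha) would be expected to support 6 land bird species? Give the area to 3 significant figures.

1390 ha

6 = 2.178 × A^0.14  ⇒  A^0.14 = 6/2.178 = 2.755
ln A = ln(2.755) / 0.14 = 1.0134 / 0.14 = 7.2382
A = e^7.2382 ≈ 1392 ha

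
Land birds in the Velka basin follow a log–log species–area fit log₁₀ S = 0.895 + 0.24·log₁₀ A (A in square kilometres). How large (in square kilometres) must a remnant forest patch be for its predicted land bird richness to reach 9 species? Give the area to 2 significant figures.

9 = 7.852 × A^0.24  ⇒  A^0.24 = 9/7.852 = 1.146
ln A = ln(1.146) / 0.24 = 0.1364 / 0.24 = 0.5684
A = e^0.5684 ≈ 1.765 square kilometres

1.8 square kilometres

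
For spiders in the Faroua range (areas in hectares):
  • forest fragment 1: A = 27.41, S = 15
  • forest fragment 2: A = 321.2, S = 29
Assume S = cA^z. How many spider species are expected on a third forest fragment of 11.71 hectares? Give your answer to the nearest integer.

z = ln(29/15) / ln(321.2/27.41) = 0.6592 / 2.4612 = 0.2679
c = 15 / 27.41^0.2679 = 15 / 2.427 = 6.179
S₃ = 6.179 × 11.71^0.2679 = 6.179 × 1.933 ≈ 11.94

12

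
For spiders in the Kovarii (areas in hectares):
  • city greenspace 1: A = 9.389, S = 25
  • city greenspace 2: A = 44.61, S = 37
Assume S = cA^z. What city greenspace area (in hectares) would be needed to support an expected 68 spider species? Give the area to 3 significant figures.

z = ln(37/25) / ln(44.61/9.389) = 0.3920 / 1.5584 = 0.2516
c = 25 / 9.389^0.2516 = 25 / 1.757 = 14.23
A = (68/14.23)^(1/0.2516) ⇒ ln A = ln(4.778)/0.2516 = 6.2172
A = e^6.2172 ≈ 501.3 hectares

501 hectares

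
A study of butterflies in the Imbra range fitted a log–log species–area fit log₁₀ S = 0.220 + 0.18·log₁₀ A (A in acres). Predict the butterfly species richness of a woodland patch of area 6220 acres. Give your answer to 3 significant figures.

S = 1.66 × 6220^0.18
ln S = ln 1.66 + 0.18 × ln 6220 = 0.5066 + 0.18 × 8.7355 = 2.0790
S = e^2.0790 ≈ 7.996

8.00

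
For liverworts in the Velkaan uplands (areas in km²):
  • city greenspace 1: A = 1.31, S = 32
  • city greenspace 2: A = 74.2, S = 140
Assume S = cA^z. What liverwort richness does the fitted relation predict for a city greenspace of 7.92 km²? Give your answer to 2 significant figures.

z = ln(140/32) / ln(74.2/1.31) = 1.4759 / 4.0367 = 0.3656
c = 32 / 1.31^0.3656 = 32 / 1.104 = 28.99
S₃ = 28.99 × 7.92^0.3656 = 28.99 × 2.131 ≈ 61.78

62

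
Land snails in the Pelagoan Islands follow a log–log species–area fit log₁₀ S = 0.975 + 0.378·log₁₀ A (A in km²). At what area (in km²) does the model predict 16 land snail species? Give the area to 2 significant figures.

16 = 9.441 × A^0.378  ⇒  A^0.378 = 16/9.441 = 1.695
ln A = ln(1.695) / 0.378 = 0.5276 / 0.378 = 1.3957
A = e^1.3957 ≈ 4.038 km²

4.0 km²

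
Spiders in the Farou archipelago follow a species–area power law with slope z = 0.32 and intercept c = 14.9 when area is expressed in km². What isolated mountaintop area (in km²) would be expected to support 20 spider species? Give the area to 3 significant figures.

20 = 14.9 × A^0.32  ⇒  A^0.32 = 20/14.9 = 1.342
ln A = ln(1.342) / 0.32 = 0.2944 / 0.32 = 0.9199
A = e^0.9199 ≈ 2.509 km²

2.51 km²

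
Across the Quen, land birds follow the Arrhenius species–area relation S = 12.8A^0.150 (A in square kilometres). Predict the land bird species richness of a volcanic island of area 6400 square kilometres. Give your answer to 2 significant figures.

S = 12.8 × 6400^0.15
ln S = ln 12.8 + 0.15 × ln 6400 = 2.5494 + 0.15 × 8.7641 = 3.8641
S = e^3.8641 ≈ 47.66

48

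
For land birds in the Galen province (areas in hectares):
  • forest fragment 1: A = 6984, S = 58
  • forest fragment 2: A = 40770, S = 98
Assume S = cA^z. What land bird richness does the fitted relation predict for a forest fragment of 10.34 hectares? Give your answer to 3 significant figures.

8.36

z = ln(98/58) / ln(40770/6984) = 0.5245 / 1.7643 = 0.2973
c = 58 / 6984^0.2973 = 58 / 13.89 = 4.174
S₃ = 4.174 × 10.34^0.2973 = 4.174 × 2.003 ≈ 8.36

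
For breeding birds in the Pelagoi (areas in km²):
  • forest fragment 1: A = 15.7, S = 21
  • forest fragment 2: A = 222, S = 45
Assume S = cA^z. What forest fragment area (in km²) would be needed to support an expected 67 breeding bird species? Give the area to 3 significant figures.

885 km²

z = ln(45/21) / ln(222/15.7) = 0.7621 / 2.6490 = 0.2877
c = 21 / 15.7^0.2877 = 21 / 2.208 = 9.509
A = (67/9.509)^(1/0.2877) ⇒ ln A = ln(7.046)/0.2877 = 6.7861
A = e^6.7861 ≈ 885.5 km²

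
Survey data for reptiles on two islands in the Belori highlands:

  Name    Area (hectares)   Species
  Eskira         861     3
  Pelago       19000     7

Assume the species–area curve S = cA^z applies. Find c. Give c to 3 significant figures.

z = ln(S₂/S₁) / ln(A₂/A₁) = ln(7/3) / ln(19000/861) = 0.8473 / 3.0941 = 0.2738
c = S₁ / A₁^z = 3 / 861^0.2738 = 3 / 6.364 = 0.4714

0.471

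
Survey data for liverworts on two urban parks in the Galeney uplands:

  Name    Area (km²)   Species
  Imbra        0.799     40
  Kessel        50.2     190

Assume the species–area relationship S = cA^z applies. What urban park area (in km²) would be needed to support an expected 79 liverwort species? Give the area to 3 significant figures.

z = ln(190/40) / ln(50.2/0.799) = 1.5581 / 4.1404 = 0.3763
c = 40 / 0.799^0.3763 = 40 / 0.919 = 43.52
A = (79/43.52)^(1/0.3763) ⇒ ln A = ln(1.815)/0.3763 = 1.5841
A = e^1.5841 ≈ 4.875 km²

4.87 km²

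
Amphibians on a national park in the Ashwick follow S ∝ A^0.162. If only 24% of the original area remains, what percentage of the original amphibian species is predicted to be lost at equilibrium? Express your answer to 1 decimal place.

S_new/S_old = (A_new/A_old)^z = 0.24^0.162
= exp(0.162 × ln 0.24) = exp(0.162 × -1.4271) = exp(-0.2312) ≈ 0.7936
Fraction lost = 1 − 0.7936 = 0.2064

20.6%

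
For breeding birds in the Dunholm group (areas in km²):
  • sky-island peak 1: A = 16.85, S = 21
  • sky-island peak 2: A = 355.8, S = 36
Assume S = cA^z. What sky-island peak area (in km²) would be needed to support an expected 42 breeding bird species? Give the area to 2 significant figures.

z = ln(36/21) / ln(355.8/16.85) = 0.5390 / 3.0500 = 0.1767
c = 21 / 16.85^0.1767 = 21 / 1.647 = 12.75
A = (42/12.75)^(1/0.1767) ⇒ ln A = ln(3.295)/0.1767 = 6.7467
A = e^6.7467 ≈ 851.2 km²

850 km²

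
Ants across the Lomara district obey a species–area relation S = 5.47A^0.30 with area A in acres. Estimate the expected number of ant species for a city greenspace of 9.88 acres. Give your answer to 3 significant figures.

10.9

S = 5.47 × 9.88^0.3
ln S = ln 5.47 + 0.3 × ln 9.88 = 1.6993 + 0.3 × 2.2905 = 2.3864
S = e^2.3864 ≈ 10.87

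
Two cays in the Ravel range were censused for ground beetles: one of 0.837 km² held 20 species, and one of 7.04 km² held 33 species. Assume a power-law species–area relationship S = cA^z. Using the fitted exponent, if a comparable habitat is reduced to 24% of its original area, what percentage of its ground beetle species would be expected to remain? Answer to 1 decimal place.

71.5%

z = ln(33/20) / ln(7.04/0.837) = 0.5008 / 2.1295 = 0.2352
S_new/S_old = (A_new/A_old)^z = 0.24^0.2352 = exp(0.2352 × -1.4271) = 0.7149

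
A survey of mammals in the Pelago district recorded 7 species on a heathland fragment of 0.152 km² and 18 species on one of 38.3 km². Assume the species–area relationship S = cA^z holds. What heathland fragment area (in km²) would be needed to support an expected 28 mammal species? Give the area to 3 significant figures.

z = ln(18/7) / ln(38.3/0.152) = 0.9445 / 5.5293 = 0.1708
c = 7 / 0.152^0.1708 = 7 / 0.7249 = 9.657
A = (28/9.657)^(1/0.1708) ⇒ ln A = ln(2.899)/0.1708 = 6.2321
A = e^6.2321 ≈ 508.8 km²

509 km²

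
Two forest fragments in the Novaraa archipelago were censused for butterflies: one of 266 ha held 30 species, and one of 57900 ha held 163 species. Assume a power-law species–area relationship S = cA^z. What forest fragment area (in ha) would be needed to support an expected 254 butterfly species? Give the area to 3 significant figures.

z = ln(163/30) / ln(57900/266) = 1.6926 / 5.3830 = 0.3144
c = 30 / 266^0.3144 = 30 / 5.787 = 5.184
A = (254/5.184)^(1/0.3144) ⇒ ln A = ln(49)/0.3144 = 12.3772
A = e^12.3772 ≈ 237338 ha

237000 ha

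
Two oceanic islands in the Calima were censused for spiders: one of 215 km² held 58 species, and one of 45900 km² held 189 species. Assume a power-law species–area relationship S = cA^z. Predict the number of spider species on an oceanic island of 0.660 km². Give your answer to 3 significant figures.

z = ln(189/58) / ln(45900/215) = 1.1813 / 5.3636 = 0.2202
c = 58 / 215^0.2202 = 58 / 3.264 = 17.77
S₃ = 17.77 × 0.66^0.2202 = 17.77 × 0.9125 ≈ 16.22

16.2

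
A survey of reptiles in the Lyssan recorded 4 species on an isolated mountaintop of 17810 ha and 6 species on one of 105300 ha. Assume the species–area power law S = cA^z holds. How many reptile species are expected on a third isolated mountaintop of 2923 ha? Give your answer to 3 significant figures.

2.65

z = ln(6/4) / ln(105300/17810) = 0.4055 / 1.7771 = 0.2282
c = 4 / 17810^0.2282 = 4 / 9.33 = 0.4287
S₃ = 0.4287 × 2923^0.2282 = 0.4287 × 6.177 ≈ 2.648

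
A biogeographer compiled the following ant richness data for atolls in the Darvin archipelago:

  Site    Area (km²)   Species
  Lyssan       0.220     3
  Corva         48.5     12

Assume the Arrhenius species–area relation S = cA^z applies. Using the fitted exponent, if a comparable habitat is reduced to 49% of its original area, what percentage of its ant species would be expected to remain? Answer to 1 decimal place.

z = ln(12/3) / ln(48.5/0.22) = 1.3863 / 5.3957 = 0.2569
S_new/S_old = (A_new/A_old)^z = 0.49^0.2569 = exp(0.2569 × -0.7133) = 0.8325

83.3%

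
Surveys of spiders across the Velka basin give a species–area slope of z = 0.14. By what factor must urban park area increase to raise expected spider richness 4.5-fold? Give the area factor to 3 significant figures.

(A₂/A₁)^0.14 = 4.5, so A₂/A₁ = 4.5^(1/0.14) = 4.5^7.143
ln(A₂/A₁) = ln 4.5 / 0.14 = 1.5041 / 0.14 = 10.7434
A₂/A₁ = e^10.7434 ≈ 46324

46300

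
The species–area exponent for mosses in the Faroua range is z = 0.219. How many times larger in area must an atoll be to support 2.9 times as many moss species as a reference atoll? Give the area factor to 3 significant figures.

(A₂/A₁)^0.219 = 2.9, so A₂/A₁ = 2.9^(1/0.219) = 2.9^4.566
ln(A₂/A₁) = ln 2.9 / 0.219 = 1.0647 / 0.219 = 4.8617
A₂/A₁ = e^4.8617 ≈ 129.2

129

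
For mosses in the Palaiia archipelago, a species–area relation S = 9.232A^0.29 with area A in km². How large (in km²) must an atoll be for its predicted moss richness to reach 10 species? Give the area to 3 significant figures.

1.32 km²

10 = 9.232 × A^0.29  ⇒  A^0.29 = 10/9.232 = 1.083
ln A = ln(1.083) / 0.29 = 0.0799 / 0.29 = 0.2755
A = e^0.2755 ≈ 1.317 km²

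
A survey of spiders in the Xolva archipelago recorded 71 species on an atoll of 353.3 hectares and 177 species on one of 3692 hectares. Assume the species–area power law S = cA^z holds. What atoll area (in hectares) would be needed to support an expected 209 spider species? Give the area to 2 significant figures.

z = ln(177/71) / ln(3692/353.3) = 0.9135 / 2.3466 = 0.3893
c = 71 / 353.3^0.3893 = 71 / 9.816 = 7.233
A = (209/7.233)^(1/0.3893) ⇒ ln A = ln(28.89)/0.3893 = 8.6408
A = e^8.6408 ≈ 5658 hectares

5700 hectares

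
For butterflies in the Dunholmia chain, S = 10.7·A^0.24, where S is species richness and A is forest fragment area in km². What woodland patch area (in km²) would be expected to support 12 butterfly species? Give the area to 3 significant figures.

1.61 km²

12 = 10.7 × A^0.24  ⇒  A^0.24 = 12/10.7 = 1.121
ln A = ln(1.121) / 0.24 = 0.1147 / 0.24 = 0.4778
A = e^0.4778 ≈ 1.612 km²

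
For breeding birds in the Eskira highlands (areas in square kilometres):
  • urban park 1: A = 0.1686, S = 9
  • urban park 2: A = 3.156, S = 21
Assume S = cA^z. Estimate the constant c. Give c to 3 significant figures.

z = ln(S₂/S₁) / ln(A₂/A₁) = ln(21/9) / ln(3.156/0.1686) = 0.8473 / 2.9295 = 0.2892
c = S₁ / A₁^z = 9 / 0.1686^0.2892 = 9 / 0.5976 = 15.06

15.1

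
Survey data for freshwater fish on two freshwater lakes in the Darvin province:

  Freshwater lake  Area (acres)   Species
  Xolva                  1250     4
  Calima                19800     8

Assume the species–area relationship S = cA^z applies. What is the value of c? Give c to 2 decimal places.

z = ln(S₂/S₁) / ln(A₂/A₁) = ln(8/4) / ln(19800/1250) = 0.6931 / 2.7625 = 0.2509
c = S₁ / A₁^z = 4 / 1250^0.2509 = 4 / 5.985 = 0.6684

0.67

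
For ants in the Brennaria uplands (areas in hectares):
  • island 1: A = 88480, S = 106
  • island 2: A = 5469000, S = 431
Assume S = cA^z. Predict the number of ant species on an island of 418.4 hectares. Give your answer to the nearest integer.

17

z = ln(431/106) / ln(5469000/88480) = 1.4027 / 4.1241 = 0.3401
c = 106 / 88480^0.3401 = 106 / 48.14 = 2.202
S₃ = 2.202 × 418.4^0.3401 = 2.202 × 7.792 ≈ 17.16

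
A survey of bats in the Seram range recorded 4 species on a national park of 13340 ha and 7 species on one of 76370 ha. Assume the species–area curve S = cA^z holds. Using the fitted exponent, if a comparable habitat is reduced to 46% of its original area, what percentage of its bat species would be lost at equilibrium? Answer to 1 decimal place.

22.0%

z = ln(7/4) / ln(76370/13340) = 0.5596 / 1.7448 = 0.3207
S_new/S_old = (A_new/A_old)^z = 0.46^0.3207 = exp(0.3207 × -0.7765) = 0.7795
Fraction lost = 1 − 0.7795 = 0.2205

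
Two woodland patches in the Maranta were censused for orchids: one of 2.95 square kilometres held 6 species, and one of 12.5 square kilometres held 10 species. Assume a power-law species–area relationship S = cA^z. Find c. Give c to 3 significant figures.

4.09

z = ln(S₂/S₁) / ln(A₂/A₁) = ln(10/6) / ln(12.5/2.95) = 0.5108 / 1.4439 = 0.3538
c = S₁ / A₁^z = 6 / 2.95^0.3538 = 6 / 1.466 = 4.092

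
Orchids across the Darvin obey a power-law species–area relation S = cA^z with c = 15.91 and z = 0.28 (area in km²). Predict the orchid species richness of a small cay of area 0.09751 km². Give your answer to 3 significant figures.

8.29

S = 15.91 × 0.09751^0.28
ln S = ln 15.91 + 0.28 × ln 0.09751 = 2.7669 + 0.28 × -2.3278 = 2.1152
S = e^2.1152 ≈ 8.291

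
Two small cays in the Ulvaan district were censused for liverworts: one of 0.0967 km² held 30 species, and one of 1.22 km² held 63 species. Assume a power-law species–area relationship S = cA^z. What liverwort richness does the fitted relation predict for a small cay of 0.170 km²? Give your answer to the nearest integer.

35

z = ln(63/30) / ln(1.22/0.0967) = 0.7419 / 2.5350 = 0.2927
c = 30 / 0.0967^0.2927 = 30 / 0.5047 = 59.44
S₃ = 59.44 × 0.17^0.2927 = 59.44 × 0.5953 ≈ 35.39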